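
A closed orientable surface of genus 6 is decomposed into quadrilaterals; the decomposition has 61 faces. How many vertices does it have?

χ = 2 − 2·6 = -10, and every face is a square so 4F = 2E.
E = 4·61/2 = 122. Then V = -10 + E − F = -10 + 122 − 61 = 51.

51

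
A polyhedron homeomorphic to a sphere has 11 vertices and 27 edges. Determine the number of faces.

18

Here V − E + F = 2.
F = 2 − V + E = 2 − 11 + 27 = 18.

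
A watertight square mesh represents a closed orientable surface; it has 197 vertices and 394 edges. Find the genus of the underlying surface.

1

Every face is a square and each edge borders two faces, so 4F = 2·394, giving F = 197.
χ = V − E + F = 197 − 394 + 197 = 0.
For a closed orientable surface χ = 2 − 2g, so g = (2 − (0))/2 = 1.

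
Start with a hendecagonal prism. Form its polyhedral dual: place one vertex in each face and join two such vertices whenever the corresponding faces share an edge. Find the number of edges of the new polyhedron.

The base solid has V = 22, E = 33, F = 13.
The dual swaps V and F and preserves E: V′ = F = 13, E′ = E = 33, F′ = V = 22.

33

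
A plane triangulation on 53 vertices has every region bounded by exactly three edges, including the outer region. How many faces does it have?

102

In a plane triangulation 3F = 2E and V − E + F = 2, so F = 2V − 4 = 2·53 − 4 = 102.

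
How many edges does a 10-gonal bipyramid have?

30

A bipyramid over an n-gon has 2n triangular faces and n + 2 vertices: V = 10 + 2 = 12, E = 3·10 = 30, F = 2·10 = 20.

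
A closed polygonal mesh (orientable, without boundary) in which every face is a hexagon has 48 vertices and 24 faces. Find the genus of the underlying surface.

1

Every face is a hexagon, so 2E = 6·24 = 144, giving E = 72.
χ = V − E + F = 48 − 72 + 24 = 0.
For a closed orientable surface χ = 2 − 2g, so g = (2 − (0))/2 = 1.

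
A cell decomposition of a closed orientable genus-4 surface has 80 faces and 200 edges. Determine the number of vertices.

114

For a closed orientable surface of genus 4, χ = 2 − 2·4 = -6.
V = -6 + E − F = -6 + 200 − 80 = 114.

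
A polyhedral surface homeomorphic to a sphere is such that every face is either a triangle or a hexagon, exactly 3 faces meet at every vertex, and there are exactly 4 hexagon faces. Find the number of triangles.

4

Let x be the number of triangles; then F = 4 + x.
Edge–face incidences: 2E = 6·4 + 3·x = 24 + 3x.
Every vertex has degree 3, so 3V = 2E.
Euler: V − E + F = 2 ⇒ (2E)/3 − E + (4 + x) = 2.
Multiply by 6: 2·(2E) − 3·(2E) + 6·(4 + x) = 12, i.e. 24 + 6x − (24 + 3x) = 12.
Collecting terms: 3x = 12, so x = 4.
Then 2E = 24 + 3·4 = 36, so E = 18, V = 2E/3 = 12, F = 4 + 4 = 8.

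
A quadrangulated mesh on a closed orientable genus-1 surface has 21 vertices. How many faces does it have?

21

χ = 2 − 2·1 = 0, and every face is a square so 4F = 2E.
V − E + F = 0 with E = 4F/2 gives 21 − (4/2 − 1)·F = 0, so F = 21 and E = 42.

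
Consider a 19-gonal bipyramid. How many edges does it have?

A bipyramid over an n-gon has 2n triangular faces and n + 2 vertices: V = 19 + 2 = 21, E = 3·19 = 57, F = 2·19 = 38.

57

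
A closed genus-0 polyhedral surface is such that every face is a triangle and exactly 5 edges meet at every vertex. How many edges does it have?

30

Each face has 3 edges and each edge borders two faces, so 2E = 3F.
Each vertex has degree 5, so 5V = 2E and hence V = 3F/5.
Euler: V − E + F = 2 ⇒ (3F/5) − (3F/2) + F = 2.
Multiply by 10: (6 − 15 + 10)F = 20, i.e. 1F = 20.
So F = 20, E = 3·20/2 = 30, V = 3·20/5 = 12.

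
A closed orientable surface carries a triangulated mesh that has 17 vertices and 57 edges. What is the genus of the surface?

Every face is a triangle and each edge borders two faces, so 3F = 2·57, giving F = 38.
χ = V − E + F = 17 − 57 + 38 = -2.
For a closed orientable surface χ = 2 − 2g, so g = (2 − (-2))/2 = 2.

2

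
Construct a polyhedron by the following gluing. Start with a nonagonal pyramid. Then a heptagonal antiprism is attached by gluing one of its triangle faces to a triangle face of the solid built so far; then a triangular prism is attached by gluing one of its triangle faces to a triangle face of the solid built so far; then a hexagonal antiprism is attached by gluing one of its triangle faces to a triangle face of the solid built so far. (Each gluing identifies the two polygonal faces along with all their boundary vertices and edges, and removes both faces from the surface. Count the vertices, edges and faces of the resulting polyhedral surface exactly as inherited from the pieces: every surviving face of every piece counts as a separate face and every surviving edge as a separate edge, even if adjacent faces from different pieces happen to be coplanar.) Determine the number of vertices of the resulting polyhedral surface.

A nonagonal pyramid: V=10, E=18, F=10.
Attach a heptagonal antiprism (V=14, E=28, F=16) along a 3-gon: merge 3 vertices and 3 edges, delete both glued faces → V=21, E=43, F=24.
Attach a triangular prism (V=6, E=9, F=5) along a 3-gon: merge 3 vertices and 3 edges, delete both glued faces → V=24, E=49, F=27.
Attach a hexagonal antiprism (V=12, E=24, F=14) along a 3-gon: merge 3 vertices and 3 edges, delete both glued faces → V=33, E=70, F=39.
Check: V − E + F = 33 − 70 + 39 = 2.

33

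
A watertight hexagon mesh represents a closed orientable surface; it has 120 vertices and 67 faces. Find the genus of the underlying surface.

Every face is a hexagon, so 2E = 6·67 = 402, giving E = 201.
χ = V − E + F = 120 − 201 + 67 = -14.
For a closed orientable surface χ = 2 − 2g, so g = (2 − (-14))/2 = 8.

8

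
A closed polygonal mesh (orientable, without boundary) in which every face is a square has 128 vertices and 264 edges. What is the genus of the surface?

Every face is a square and each edge borders two faces, so 4F = 2·264, giving F = 132.
χ = V − E + F = 128 − 264 + 132 = -4.
For a closed orientable surface χ = 2 − 2g, so g = (2 − (-4))/2 = 3.

3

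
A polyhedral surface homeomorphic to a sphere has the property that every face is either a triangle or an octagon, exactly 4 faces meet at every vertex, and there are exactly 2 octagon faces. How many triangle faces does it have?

16

Let x be the number of triangles; then F = 2 + x.
Edge–face incidences: 2E = 8·2 + 3·x = 16 + 3x.
Every vertex has degree 4, so 4V = 2E.
Euler: V − E + F = 2 ⇒ (2E)/4 − E + (2 + x) = 2.
Multiply by 8: 2·(2E) − 4·(2E) + 8·(2 + x) = 16, i.e. 16 + 8x − 2·(16 + 3x) = 16.
Collecting terms: 2x − 16 = 16, so 2x = 32, so x = 16.
Then 2E = 16 + 3·16 = 64, so E = 32, V = 2E/4 = 16, F = 2 + 16 = 18.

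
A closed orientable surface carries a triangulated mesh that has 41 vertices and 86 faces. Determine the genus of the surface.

2

Every face is a triangle, so 2E = 3·86 = 258, giving E = 129.
χ = V − E + F = 41 − 129 + 86 = -2.
For a closed orientable surface χ = 2 − 2g, so g = (2 − (-2))/2 = 2.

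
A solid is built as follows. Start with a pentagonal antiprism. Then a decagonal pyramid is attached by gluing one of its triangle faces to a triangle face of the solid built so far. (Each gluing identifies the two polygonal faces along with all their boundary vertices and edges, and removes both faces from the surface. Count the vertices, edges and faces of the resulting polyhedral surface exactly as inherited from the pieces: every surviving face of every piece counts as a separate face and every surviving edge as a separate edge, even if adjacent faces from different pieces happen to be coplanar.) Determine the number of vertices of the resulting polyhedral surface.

18

A pentagonal antiprism: V=10, E=20, F=12.
Attach a decagonal pyramid (V=11, E=20, F=11) along a 3-gon: merge 3 vertices and 3 edges, delete both glued faces → V=18, E=37, F=21.
Check: V − E + F = 18 − 37 + 21 = 2.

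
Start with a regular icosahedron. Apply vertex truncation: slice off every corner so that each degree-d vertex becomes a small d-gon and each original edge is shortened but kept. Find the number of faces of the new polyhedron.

32

The base solid has V = 12, E = 30, F = 20.
Truncation replaces each original edge-end by a new vertex, so V′ = 2E = 60.
Each original edge survives, and each old vertex of degree d contributes d new edges; summing degrees gives Σd = 2E, so E′ = E + 2E = 3E = 90.
Each original face survives and each original vertex becomes one new face: F′ = F + V = 32.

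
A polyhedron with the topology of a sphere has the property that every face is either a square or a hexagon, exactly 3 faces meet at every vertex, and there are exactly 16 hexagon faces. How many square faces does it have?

Let x be the number of squares; then F = 16 + x.
Edge–face incidences: 2E = 6·16 + 4·x = 96 + 4x.
Every vertex has degree 3, so 3V = 2E.
Euler: V − E + F = 2 ⇒ (2E)/3 − E + (16 + x) = 2.
Multiply by 6: 2·(2E) − 3·(2E) + 6·(16 + x) = 12, i.e. 96 + 6x − (96 + 4x) = 12.
Collecting terms: 2x = 12, so x = 6.
Then 2E = 96 + 4·6 = 120, so E = 60, V = 2E/3 = 40, F = 16 + 6 = 22.

6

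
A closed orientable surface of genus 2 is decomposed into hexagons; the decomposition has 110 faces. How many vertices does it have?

χ = 2 − 2·2 = -2, and every face is a hexagon so 6F = 2E.
E = 6·110/2 = 330. Then V = -2 + E − F = -2 + 330 − 110 = 218.

218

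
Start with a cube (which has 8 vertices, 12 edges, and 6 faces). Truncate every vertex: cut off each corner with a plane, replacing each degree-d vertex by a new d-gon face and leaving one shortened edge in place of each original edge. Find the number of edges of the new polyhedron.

36

Truncation replaces each original edge-end by a new vertex, so V′ = 2E = 24.
Each original edge survives, and each old vertex of degree d contributes d new edges; summing degrees gives Σd = 2E, so E′ = E + 2E = 3E = 36.
Each original face survives and each original vertex becomes one new face: F′ = F + V = 14.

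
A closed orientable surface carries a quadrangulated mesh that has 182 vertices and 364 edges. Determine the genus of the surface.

1

Every face is a square and each edge borders two faces, so 4F = 2·364, giving F = 182.
χ = V − E + F = 182 − 364 + 182 = 0.
For a closed orientable surface χ = 2 − 2g, so g = (2 − (0))/2 = 1.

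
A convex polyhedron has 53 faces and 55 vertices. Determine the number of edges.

106

Here V − E + F = 2.
E = V + F − (2) = 55 + 53 − (2) = 106.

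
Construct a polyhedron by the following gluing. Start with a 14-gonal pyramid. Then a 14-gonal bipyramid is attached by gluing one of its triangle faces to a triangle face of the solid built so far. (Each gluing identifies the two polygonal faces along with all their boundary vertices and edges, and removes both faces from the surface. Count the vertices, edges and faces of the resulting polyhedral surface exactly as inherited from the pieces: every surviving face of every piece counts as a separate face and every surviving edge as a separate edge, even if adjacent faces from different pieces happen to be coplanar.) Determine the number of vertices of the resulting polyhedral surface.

28

A 14-gonal pyramid: V=15, E=28, F=15.
Attach a 14-gonal bipyramid (V=16, E=42, F=28) along a 3-gon: merge 3 vertices and 3 edges, delete both glued faces → V=28, E=67, F=41.
Check: V − E + F = 28 − 67 + 41 = 2.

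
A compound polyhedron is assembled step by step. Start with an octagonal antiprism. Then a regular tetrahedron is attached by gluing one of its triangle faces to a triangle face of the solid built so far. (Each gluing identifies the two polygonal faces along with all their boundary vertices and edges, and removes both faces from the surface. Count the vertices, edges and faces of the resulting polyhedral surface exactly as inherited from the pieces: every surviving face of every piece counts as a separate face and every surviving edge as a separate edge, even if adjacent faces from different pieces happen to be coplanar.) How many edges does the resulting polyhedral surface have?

35

An octagonal antiprism: V=16, E=32, F=18.
Attach a regular tetrahedron (V=4, E=6, F=4) along a 3-gon: merge 3 vertices and 3 edges, delete both glued faces → V=17, E=35, F=20.
Check: V − E + F = 17 − 35 + 20 = 2.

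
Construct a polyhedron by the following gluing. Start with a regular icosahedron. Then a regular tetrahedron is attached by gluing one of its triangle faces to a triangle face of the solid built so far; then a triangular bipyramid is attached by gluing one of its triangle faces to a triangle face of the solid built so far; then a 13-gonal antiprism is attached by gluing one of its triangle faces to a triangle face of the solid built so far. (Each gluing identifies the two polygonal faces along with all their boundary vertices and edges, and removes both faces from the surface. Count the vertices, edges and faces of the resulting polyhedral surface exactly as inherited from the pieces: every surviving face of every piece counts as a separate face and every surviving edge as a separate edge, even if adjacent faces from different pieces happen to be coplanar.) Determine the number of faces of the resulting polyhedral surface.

52

A regular icosahedron: V=12, E=30, F=20.
Attach a regular tetrahedron (V=4, E=6, F=4) along a 3-gon: merge 3 vertices and 3 edges, delete both glued faces → V=13, E=33, F=22.
Attach a triangular bipyramid (V=5, E=9, F=6) along a 3-gon: merge 3 vertices and 3 edges, delete both glued faces → V=15, E=39, F=26.
Attach a 13-gonal antiprism (V=26, E=52, F=28) along a 3-gon: merge 3 vertices and 3 edges, delete both glued faces → V=38, E=88, F=52.
Check: V − E + F = 38 − 88 + 52 = 2.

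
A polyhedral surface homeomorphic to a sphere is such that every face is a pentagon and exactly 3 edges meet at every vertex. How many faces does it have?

Each face has 5 edges and each edge borders two faces, so 2E = 5F.
Each vertex has degree 3, so 3V = 2E and hence V = 5F/3.
Euler: V − E + F = 2 ⇒ (5F/3) − (5F/2) + F = 2.
Multiply by 6: (10 − 15 + 6)F = 12, i.e. 1F = 12.
So F = 12, E = 5·12/2 = 30, V = 5·12/3 = 20.

12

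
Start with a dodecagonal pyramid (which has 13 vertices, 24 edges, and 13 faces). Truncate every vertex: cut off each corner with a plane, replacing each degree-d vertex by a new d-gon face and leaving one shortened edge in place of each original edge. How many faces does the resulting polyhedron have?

26

Truncation replaces each original edge-end by a new vertex, so V′ = 2E = 48.
Each original edge survives, and each old vertex of degree d contributes d new edges; summing degrees gives Σd = 2E, so E′ = E + 2E = 3E = 72.
Each original face survives and each original vertex becomes one new face: F′ = F + V = 26.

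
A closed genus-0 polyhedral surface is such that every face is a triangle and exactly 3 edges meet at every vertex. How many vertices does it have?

4

Each face has 3 edges and each edge borders two faces, so 2E = 3F.
Each vertex has degree 3, so 3V = 2E and hence V = 3F/3.
Euler: V − E + F = 2 ⇒ (3F/3) − (3F/2) + F = 2.
Multiply by 6: (6 − 9 + 6)F = 12, i.e. 3F = 12.
So F = 4, E = 3·4/2 = 6, V = 3·4/3 = 4.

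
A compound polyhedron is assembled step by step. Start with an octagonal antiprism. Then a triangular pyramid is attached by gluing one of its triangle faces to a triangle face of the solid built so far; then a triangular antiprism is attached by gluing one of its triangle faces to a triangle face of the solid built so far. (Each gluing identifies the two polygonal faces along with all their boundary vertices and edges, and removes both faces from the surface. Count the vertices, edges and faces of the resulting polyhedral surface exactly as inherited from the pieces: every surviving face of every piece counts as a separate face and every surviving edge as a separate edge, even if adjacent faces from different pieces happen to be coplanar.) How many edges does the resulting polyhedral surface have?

44

An octagonal antiprism: V=16, E=32, F=18.
Attach a triangular pyramid (V=4, E=6, F=4) along a 3-gon: merge 3 vertices and 3 edges, delete both glued faces → V=17, E=35, F=20.
Attach a triangular antiprism (V=6, E=12, F=8) along a 3-gon: merge 3 vertices and 3 edges, delete both glued faces → V=20, E=44, F=26.
Check: V − E + F = 20 − 44 + 26 = 2.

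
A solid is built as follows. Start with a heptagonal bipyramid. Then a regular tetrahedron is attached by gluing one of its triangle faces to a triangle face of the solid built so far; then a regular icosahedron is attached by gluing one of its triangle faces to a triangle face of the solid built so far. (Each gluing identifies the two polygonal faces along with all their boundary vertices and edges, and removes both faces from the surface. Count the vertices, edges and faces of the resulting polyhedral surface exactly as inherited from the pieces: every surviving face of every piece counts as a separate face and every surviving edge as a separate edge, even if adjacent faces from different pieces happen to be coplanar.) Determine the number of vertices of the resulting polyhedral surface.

19

A heptagonal bipyramid: V=9, E=21, F=14.
Attach a regular tetrahedron (V=4, E=6, F=4) along a 3-gon: merge 3 vertices and 3 edges, delete both glued faces → V=10, E=24, F=16.
Attach a regular icosahedron (V=12, E=30, F=20) along a 3-gon: merge 3 vertices and 3 edges, delete both glued faces → V=19, E=51, F=34.
Check: V − E + F = 19 − 51 + 34 = 2.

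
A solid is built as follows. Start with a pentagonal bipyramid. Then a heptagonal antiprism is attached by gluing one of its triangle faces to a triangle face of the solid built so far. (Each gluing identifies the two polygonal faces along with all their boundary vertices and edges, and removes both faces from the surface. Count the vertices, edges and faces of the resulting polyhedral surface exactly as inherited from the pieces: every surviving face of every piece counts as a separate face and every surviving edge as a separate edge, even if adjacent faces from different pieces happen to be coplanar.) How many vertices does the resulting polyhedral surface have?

18

A pentagonal bipyramid: V=7, E=15, F=10.
Attach a heptagonal antiprism (V=14, E=28, F=16) along a 3-gon: merge 3 vertices and 3 edges, delete both glued faces → V=18, E=40, F=24.
Check: V − E + F = 18 − 40 + 24 = 2.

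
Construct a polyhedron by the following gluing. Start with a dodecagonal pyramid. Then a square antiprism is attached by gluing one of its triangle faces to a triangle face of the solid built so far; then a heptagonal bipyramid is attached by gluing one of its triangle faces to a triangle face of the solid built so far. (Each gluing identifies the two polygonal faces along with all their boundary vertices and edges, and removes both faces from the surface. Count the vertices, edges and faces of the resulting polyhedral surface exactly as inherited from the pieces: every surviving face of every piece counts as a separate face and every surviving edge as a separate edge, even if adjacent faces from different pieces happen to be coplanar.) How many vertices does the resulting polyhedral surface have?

24

A dodecagonal pyramid: V=13, E=24, F=13.
Attach a square antiprism (V=8, E=16, F=10) along a 3-gon: merge 3 vertices and 3 edges, delete both glued faces → V=18, E=37, F=21.
Attach a heptagonal bipyramid (V=9, E=21, F=14) along a 3-gon: merge 3 vertices and 3 edges, delete both glued faces → V=24, E=55, F=33.
Check: V − E + F = 24 − 55 + 33 = 2.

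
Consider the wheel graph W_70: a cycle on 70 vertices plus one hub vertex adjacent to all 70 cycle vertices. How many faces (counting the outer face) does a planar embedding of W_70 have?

W_70 has V = 70 + 1 = 71 vertices and E = 2·70 = 140 edges.
By Euler's formula F = 2 − V + E = 2 − 71 + 140 = 71.

71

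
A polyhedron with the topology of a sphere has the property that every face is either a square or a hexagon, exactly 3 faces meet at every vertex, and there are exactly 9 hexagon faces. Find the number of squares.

Let x be the number of squares; then F = 9 + x.
Edge–face incidences: 2E = 6·9 + 4·x = 54 + 4x.
Every vertex has degree 3, so 3V = 2E.
Euler: V − E + F = 2 ⇒ (2E)/3 − E + (9 + x) = 2.
Multiply by 6: 2·(2E) − 3·(2E) + 6·(9 + x) = 12, i.e. 54 + 6x − (54 + 4x) = 12.
Collecting terms: 2x = 12, so x = 6.
Then 2E = 54 + 4·6 = 78, so E = 39, V = 2E/3 = 26, F = 9 + 6 = 15.

6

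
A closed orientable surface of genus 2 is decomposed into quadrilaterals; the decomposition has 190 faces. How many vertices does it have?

188

χ = 2 − 2·2 = -2, and every face is a square so 4F = 2E.
E = 4·190/2 = 380. Then V = -2 + E − F = -2 + 380 − 190 = 188.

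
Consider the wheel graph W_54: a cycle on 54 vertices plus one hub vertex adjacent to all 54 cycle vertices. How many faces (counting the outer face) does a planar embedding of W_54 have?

55

W_54 has V = 54 + 1 = 55 vertices and E = 2·54 = 108 edges.
By Euler's formula F = 2 − V + E = 2 − 55 + 108 = 55.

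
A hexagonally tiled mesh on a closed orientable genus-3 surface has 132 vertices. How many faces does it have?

χ = 2 − 2·3 = -4, and every face is a hexagon so 6F = 2E.
V − E + F = -4 with E = 6F/2 gives 132 − (6/2 − 1)·F = -4, so F = 68 and E = 204.

68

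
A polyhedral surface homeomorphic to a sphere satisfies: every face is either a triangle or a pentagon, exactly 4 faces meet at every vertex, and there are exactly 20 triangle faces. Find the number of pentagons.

12

Let x be the number of pentagons; then F = 20 + x.
Edge–face incidences: 2E = 3·20 + 5·x = 60 + 5x.
Every vertex has degree 4, so 4V = 2E.
Euler: V − E + F = 2 ⇒ (2E)/4 − E + (20 + x) = 2.
Multiply by 8: 2·(2E) − 4·(2E) + 8·(20 + x) = 16, i.e. 160 + 8x − 2·(60 + 5x) = 16.
Collecting terms: −2x + 40 = 16, so −2x = −24, so x = 12.
Then 2E = 60 + 5·12 = 120, so E = 60, V = 2E/4 = 30, F = 20 + 12 = 32.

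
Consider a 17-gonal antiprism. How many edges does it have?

An antiprism on an n-gon has two n-gon caps and 2n triangles: V = 2·17 = 34, E = 4·17 = 68, F = 2·17 + 2 = 36.

68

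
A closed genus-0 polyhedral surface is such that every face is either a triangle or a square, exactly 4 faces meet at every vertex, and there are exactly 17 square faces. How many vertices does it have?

Let x be the number of triangles; then F = 17 + x.
Edge–face incidences: 2E = 4·17 + 3·x = 68 + 3x.
Every vertex has degree 4, so 4V = 2E.
Euler: V − E + F = 2 ⇒ (2E)/4 − E + (17 + x) = 2.
Multiply by 8: 2·(2E) − 4·(2E) + 8·(17 + x) = 16, i.e. 136 + 8x − 2·(68 + 3x) = 16.
Collecting terms: 2x = 16, so x = 8.
Then 2E = 68 + 3·8 = 92, so E = 46, V = 2E/4 = 23, F = 17 + 8 = 25.

23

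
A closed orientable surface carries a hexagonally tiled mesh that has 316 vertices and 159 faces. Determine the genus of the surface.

2

Every face is a hexagon, so 2E = 6·159 = 954, giving E = 477.
χ = V − E + F = 316 − 477 + 159 = -2.
For a closed orientable surface χ = 2 − 2g, so g = (2 − (-2))/2 = 2.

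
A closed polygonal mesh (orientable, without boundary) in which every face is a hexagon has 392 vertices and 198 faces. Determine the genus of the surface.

Every face is a hexagon, so 2E = 6·198 = 1188, giving E = 594.
χ = V − E + F = 392 − 594 + 198 = -4.
For a closed orientable surface χ = 2 − 2g, so g = (2 − (-4))/2 = 3.

3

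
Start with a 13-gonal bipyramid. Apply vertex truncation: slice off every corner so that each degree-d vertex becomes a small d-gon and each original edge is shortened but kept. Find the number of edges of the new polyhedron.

117

The base solid has V = 15, E = 39, F = 26.
Truncation replaces each original edge-end by a new vertex, so V′ = 2E = 78.
Each original edge survives, and each old vertex of degree d contributes d new edges; summing degrees gives Σd = 2E, so E′ = E + 2E = 3E = 117.
Each original face survives and each original vertex becomes one new face: F′ = F + V = 41.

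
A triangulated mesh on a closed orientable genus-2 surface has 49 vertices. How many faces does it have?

χ = 2 − 2·2 = -2, and every face is a triangle so 3F = 2E.
V − E + F = -2 with E = 3F/2 gives 49 − (3/2 − 1)·F = -2, so F = 102 and E = 153.

102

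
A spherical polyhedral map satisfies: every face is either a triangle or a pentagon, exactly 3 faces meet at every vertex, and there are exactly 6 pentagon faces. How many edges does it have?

Let x be the number of triangles; then F = 6 + x.
Edge–face incidences: 2E = 5·6 + 3·x = 30 + 3x.
Every vertex has degree 3, so 3V = 2E.
Euler: V − E + F = 2 ⇒ (2E)/3 − E + (6 + x) = 2.
Multiply by 6: 2·(2E) − 3·(2E) + 6·(6 + x) = 12, i.e. 36 + 6x − (30 + 3x) = 12.
Collecting terms: 3x + 6 = 12, so 3x = 6, so x = 2.
Then 2E = 30 + 3·2 = 36, so E = 18, V = 2E/3 = 12, F = 6 + 2 = 8.

18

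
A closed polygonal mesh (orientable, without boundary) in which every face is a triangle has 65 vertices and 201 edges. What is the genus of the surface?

Every face is a triangle and each edge borders two faces, so 3F = 2·201, giving F = 134.
χ = V − E + F = 65 − 201 + 134 = -2.
For a closed orientable surface χ = 2 − 2g, so g = (2 − (-2))/2 = 2.

2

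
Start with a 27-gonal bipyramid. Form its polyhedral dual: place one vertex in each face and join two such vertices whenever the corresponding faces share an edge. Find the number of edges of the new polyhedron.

81

The base solid has V = 29, E = 81, F = 54.
The dual swaps V and F and preserves E: V′ = F = 54, E′ = E = 81, F′ = V = 29.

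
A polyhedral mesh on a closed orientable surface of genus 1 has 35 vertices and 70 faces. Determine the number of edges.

For a closed orientable surface of genus 1, χ = 2 − 2·1 = 0.
E = V + F − (0) = 35 + 70 − (0) = 105.

105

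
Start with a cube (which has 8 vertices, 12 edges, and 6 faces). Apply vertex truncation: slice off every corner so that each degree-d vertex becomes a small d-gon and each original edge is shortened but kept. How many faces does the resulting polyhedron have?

Truncation replaces each original edge-end by a new vertex, so V′ = 2E = 24.
Each original edge survives, and each old vertex of degree d contributes d new edges; summing degrees gives Σd = 2E, so E′ = E + 2E = 3E = 36.
Each original face survives and each original vertex becomes one new face: F′ = F + V = 14.

14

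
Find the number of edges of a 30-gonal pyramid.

A pyramid on an n-gon base has one n-gon and n triangles: V = 30 + 1 = 31, E = 2·30 = 60, F = 30 + 1 = 31.

60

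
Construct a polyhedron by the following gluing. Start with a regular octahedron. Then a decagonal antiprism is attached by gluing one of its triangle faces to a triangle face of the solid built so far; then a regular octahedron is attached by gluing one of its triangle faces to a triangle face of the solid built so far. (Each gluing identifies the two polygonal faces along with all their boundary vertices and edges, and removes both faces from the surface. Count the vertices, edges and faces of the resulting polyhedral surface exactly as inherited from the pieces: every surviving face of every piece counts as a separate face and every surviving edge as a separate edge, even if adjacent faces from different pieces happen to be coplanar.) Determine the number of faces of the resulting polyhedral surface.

34

A regular octahedron: V=6, E=12, F=8.
Attach a decagonal antiprism (V=20, E=40, F=22) along a 3-gon: merge 3 vertices and 3 edges, delete both glued faces → V=23, E=49, F=28.
Attach a regular octahedron (V=6, E=12, F=8) along a 3-gon: merge 3 vertices and 3 edges, delete both glued faces → V=26, E=58, F=34.
Check: V − E + F = 26 − 58 + 34 = 2.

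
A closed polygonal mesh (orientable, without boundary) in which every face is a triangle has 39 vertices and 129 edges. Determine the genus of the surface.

Every face is a triangle and each edge borders two faces, so 3F = 2·129, giving F = 86.
χ = V − E + F = 39 − 129 + 86 = -4.
For a closed orientable surface χ = 2 − 2g, so g = (2 − (-4))/2 = 3.

3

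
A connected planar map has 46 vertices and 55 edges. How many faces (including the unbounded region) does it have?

Euler's formula for a connected plane graph: V − E + F = 2, so F = 2 − 46 + 55 = 11.

11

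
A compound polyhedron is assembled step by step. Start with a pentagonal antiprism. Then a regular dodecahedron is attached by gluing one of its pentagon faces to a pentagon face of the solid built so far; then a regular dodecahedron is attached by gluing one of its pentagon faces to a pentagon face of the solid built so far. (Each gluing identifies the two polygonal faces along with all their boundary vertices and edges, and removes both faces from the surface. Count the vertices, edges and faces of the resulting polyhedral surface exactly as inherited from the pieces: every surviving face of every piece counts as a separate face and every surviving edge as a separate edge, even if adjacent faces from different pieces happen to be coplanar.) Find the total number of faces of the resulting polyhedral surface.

A pentagonal antiprism: V=10, E=20, F=12.
Attach a regular dodecahedron (V=20, E=30, F=12) along a 5-gon: merge 5 vertices and 5 edges, delete both glued faces → V=25, E=45, F=22.
Attach a regular dodecahedron (V=20, E=30, F=12) along a 5-gon: merge 5 vertices and 5 edges, delete both glued faces → V=40, E=70, F=32.
Check: V − E + F = 40 − 70 + 32 = 2.

32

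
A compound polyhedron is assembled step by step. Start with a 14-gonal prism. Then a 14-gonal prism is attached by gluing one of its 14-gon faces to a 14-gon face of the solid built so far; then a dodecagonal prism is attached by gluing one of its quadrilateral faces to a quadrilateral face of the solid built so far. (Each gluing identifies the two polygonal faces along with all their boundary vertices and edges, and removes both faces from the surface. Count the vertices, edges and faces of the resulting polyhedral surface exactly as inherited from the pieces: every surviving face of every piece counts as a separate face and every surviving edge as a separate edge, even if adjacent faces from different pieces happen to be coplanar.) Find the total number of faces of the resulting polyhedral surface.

A 14-gonal prism: V=28, E=42, F=16.
Attach a 14-gonal prism (V=28, E=42, F=16) along a 14-gon: merge 14 vertices and 14 edges, delete both glued faces → V=42, E=70, F=30.
Attach a dodecagonal prism (V=24, E=36, F=14) along a 4-gon: merge 4 vertices and 4 edges, delete both glued faces → V=62, E=102, F=42.
Check: V − E + F = 62 − 102 + 42 = 2.

42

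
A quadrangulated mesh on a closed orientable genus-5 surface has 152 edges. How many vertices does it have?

68

χ = 2 − 2·5 = -8, and every face is a square so 4F = 2E.
F = 2E/4 = 76. Then V = -8 + E − F = -8 + 152 − 76 = 68.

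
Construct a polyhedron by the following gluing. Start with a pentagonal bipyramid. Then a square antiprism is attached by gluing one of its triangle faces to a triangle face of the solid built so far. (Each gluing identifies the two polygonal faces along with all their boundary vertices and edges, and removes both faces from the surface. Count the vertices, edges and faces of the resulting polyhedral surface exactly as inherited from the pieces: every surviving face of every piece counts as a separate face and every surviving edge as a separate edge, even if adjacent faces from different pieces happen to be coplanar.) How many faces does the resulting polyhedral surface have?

18

A pentagonal bipyramid: V=7, E=15, F=10.
Attach a square antiprism (V=8, E=16, F=10) along a 3-gon: merge 3 vertices and 3 edges, delete both glued faces → V=12, E=28, F=18.
Check: V − E + F = 12 − 28 + 18 = 2.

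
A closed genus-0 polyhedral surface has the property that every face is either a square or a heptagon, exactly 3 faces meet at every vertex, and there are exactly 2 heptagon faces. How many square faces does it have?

7

Let x be the number of squares; then F = 2 + x.
Edge–face incidences: 2E = 7·2 + 4·x = 14 + 4x.
Every vertex has degree 3, so 3V = 2E.
Euler: V − E + F = 2 ⇒ (2E)/3 − E + (2 + x) = 2.
Multiply by 6: 2·(2E) − 3·(2E) + 6·(2 + x) = 12, i.e. 12 + 6x − (14 + 4x) = 12.
Collecting terms: 2x − 2 = 12, so 2x = 14, so x = 7.
Then 2E = 14 + 4·7 = 42, so E = 21, V = 2E/3 = 14, F = 2 + 7 = 9.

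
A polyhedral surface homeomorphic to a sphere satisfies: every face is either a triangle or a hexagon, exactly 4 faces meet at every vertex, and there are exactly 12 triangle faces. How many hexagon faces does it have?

Let x be the number of hexagons; then F = 12 + x.
Edge–face incidences: 2E = 3·12 + 6·x = 36 + 6x.
Every vertex has degree 4, so 4V = 2E.
Euler: V − E + F = 2 ⇒ (2E)/4 − E + (12 + x) = 2.
Multiply by 8: 2·(2E) − 4·(2E) + 8·(12 + x) = 16, i.e. 96 + 8x − 2·(36 + 6x) = 16.
Collecting terms: −4x + 24 = 16, so −4x = −8, so x = 2.
Then 2E = 36 + 6·2 = 48, so E = 24, V = 2E/4 = 12, F = 12 + 2 = 14.

2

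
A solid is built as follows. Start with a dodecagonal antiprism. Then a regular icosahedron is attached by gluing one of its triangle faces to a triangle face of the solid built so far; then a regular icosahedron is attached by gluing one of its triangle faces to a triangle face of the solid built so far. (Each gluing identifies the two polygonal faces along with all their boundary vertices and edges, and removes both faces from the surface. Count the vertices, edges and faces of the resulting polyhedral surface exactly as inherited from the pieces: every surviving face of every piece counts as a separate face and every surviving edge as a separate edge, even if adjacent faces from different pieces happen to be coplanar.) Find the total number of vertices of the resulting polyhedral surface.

42

A dodecagonal antiprism: V=24, E=48, F=26.
Attach a regular icosahedron (V=12, E=30, F=20) along a 3-gon: merge 3 vertices and 3 edges, delete both glued faces → V=33, E=75, F=44.
Attach a regular icosahedron (V=12, E=30, F=20) along a 3-gon: merge 3 vertices and 3 edges, delete both glued faces → V=42, E=102, F=62.
Check: V − E + F = 42 − 102 + 62 = 2.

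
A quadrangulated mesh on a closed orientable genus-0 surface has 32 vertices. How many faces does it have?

30

χ = 2 − 2·0 = 2, and every face is a square so 4F = 2E.
V − E + F = 2 with E = 4F/2 gives 32 − (4/2 − 1)·F = 2, so F = 30 and E = 60.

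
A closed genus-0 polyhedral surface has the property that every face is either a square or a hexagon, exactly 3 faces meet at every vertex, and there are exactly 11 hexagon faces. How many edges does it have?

Let x be the number of squares; then F = 11 + x.
Edge–face incidences: 2E = 6·11 + 4·x = 66 + 4x.
Every vertex has degree 3, so 3V = 2E.
Euler: V − E + F = 2 ⇒ (2E)/3 − E + (11 + x) = 2.
Multiply by 6: 2·(2E) − 3·(2E) + 6·(11 + x) = 12, i.e. 66 + 6x − (66 + 4x) = 12.
Collecting terms: 2x = 12, so x = 6.
Then 2E = 66 + 4·6 = 90, so E = 45, V = 2E/3 = 30, F = 11 + 6 = 17.

45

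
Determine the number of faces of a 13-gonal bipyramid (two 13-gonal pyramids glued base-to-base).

A bipyramid over an n-gon has 2n triangular faces and n + 2 vertices: V = 13 + 2 = 15, E = 3·13 = 39, F = 2·13 = 26.
Check: V − E + F = 15 − 39 + 26 = 2.

26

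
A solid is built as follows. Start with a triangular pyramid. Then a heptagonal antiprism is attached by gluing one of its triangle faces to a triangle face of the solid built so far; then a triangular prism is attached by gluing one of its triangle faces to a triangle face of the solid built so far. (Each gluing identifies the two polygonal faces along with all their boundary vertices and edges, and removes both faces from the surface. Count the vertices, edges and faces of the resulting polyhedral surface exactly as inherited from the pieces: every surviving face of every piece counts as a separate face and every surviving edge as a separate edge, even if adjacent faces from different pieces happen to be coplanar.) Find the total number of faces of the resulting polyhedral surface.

21

A triangular pyramid: V=4, E=6, F=4.
Attach a heptagonal antiprism (V=14, E=28, F=16) along a 3-gon: merge 3 vertices and 3 edges, delete both glued faces → V=15, E=31, F=18.
Attach a triangular prism (V=6, E=9, F=5) along a 3-gon: merge 3 vertices and 3 edges, delete both glued faces → V=18, E=37, F=21.
Check: V − E + F = 18 − 37 + 21 = 2.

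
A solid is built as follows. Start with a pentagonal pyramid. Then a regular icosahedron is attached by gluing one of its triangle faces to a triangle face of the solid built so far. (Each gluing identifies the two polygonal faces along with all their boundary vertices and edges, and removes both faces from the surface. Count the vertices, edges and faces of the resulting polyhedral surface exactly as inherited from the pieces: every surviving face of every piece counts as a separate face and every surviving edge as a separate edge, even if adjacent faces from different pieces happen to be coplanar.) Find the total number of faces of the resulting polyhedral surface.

24

A pentagonal pyramid: V=6, E=10, F=6.
Attach a regular icosahedron (V=12, E=30, F=20) along a 3-gon: merge 3 vertices and 3 edges, delete both glued faces → V=15, E=37, F=24.
Check: V − E + F = 15 − 37 + 24 = 2.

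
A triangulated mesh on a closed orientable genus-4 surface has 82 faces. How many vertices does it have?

35

χ = 2 − 2·4 = -6, and every face is a triangle so 3F = 2E.
E = 3·82/2 = 123. Then V = -6 + E − F = -6 + 123 − 82 = 35.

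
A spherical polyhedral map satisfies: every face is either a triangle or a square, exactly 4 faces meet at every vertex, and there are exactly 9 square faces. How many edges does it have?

Let x be the number of triangles; then F = 9 + x.
Edge–face incidences: 2E = 4·9 + 3·x = 36 + 3x.
Every vertex has degree 4, so 4V = 2E.
Euler: V − E + F = 2 ⇒ (2E)/4 − E + (9 + x) = 2.
Multiply by 8: 2·(2E) − 4·(2E) + 8·(9 + x) = 16, i.e. 72 + 8x − 2·(36 + 3x) = 16.
Collecting terms: 2x = 16, so x = 8.
Then 2E = 36 + 3·8 = 60, so E = 30, V = 2E/4 = 15, F = 9 + 8 = 17.

30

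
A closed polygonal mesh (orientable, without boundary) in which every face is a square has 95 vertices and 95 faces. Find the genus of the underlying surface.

Every face is a square, so 2E = 4·95 = 380, giving E = 190.
χ = V − E + F = 95 − 190 + 95 = 0.
For a closed orientable surface χ = 2 − 2g, so g = (2 − (0))/2 = 1.

1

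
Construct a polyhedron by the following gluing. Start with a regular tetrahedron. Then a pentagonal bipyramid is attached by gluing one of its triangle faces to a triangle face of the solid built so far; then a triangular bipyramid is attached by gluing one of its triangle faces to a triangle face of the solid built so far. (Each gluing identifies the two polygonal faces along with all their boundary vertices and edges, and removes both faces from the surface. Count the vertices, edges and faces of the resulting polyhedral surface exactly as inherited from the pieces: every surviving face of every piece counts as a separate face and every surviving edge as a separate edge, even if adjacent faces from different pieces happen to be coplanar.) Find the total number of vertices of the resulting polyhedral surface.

A regular tetrahedron: V=4, E=6, F=4.
Attach a pentagonal bipyramid (V=7, E=15, F=10) along a 3-gon: merge 3 vertices and 3 edges, delete both glued faces → V=8, E=18, F=12.
Attach a triangular bipyramid (V=5, E=9, F=6) along a 3-gon: merge 3 vertices and 3 edges, delete both glued faces → V=10, E=24, F=16.
Check: V − E + F = 10 − 24 + 16 = 2.

10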